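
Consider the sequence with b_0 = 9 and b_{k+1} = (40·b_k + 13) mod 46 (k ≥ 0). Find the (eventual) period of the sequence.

22

b_0 = 9; b_1 = 5; b_2 = 29; b_3 = 23; b_4 = 13; b_5 = 27; b_6 = 35; b_7 = 33; b_8 = 45; b_9 = 19; b_{10} = 37; b_{11} = 21; b_{12} = 25; b_{13} = 1; b_{14} = 7; b_{15} = 17; b_{16} = 3; b_{17} = 41; b_{18} = 43; b_{19} = 31; b_{20} = 11; b_{21} = 39; b_{22} = 9.
The sequence repeats with period 22.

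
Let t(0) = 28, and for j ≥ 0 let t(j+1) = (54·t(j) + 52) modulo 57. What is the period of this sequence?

9

We have t(0) = 28; t(1) = 25; t(2) = 34; t(3) = 7; t(4) = 31; t(5) = 16; t(6) = 4; t(7) = 40; t(8) = 46; t(9) = 28.
The sequence repeats with period 9.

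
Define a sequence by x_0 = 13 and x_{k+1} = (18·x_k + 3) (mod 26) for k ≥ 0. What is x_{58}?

x_0 = 13; x_1 = 3; x_2 = 5; x_3 = 15; x_4 = 13.
Since x_4 = x_0 = 13, the sequence is periodic with period 4.
So x_{58} = x_{0 + ((58-0) mod 4)} = x_2 = 5.

5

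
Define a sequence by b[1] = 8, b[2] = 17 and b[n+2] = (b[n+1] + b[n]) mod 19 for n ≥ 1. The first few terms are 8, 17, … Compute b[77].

b[1] = 8; b[2] = 17; b[3] = 6; b[4] = 4; b[5] = 10; b[6] = 14; b[7] = 5; b[8] = 0; b[9] = 5; b[10] = 5; b[11] = 10; b[12] = 15; b[13] = 6; b[14] = 2; b[15] = 8; b[16] = 10; b[17] = 18; b[18] = 9; b[19] = 8; b[20] = 17.
The sequence repeats with period 18.
(77 - 1) mod 18 = 4, so b[77] = b[5] = 10.

10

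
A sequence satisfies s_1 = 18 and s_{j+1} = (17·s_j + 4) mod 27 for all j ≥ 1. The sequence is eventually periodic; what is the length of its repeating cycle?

6

We have s_1 = 18; s_2 = 13; s_3 = 9; s_4 = 22; s_5 = 0; s_6 = 4; s_7 = 18.
Since s_7 = s_1 = 18, the sequence is periodic with period 6.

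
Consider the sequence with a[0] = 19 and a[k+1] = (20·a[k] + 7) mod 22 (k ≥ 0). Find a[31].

a[0] = 19,  a[1] = 13,  a[2] = 3,  a[3] = 1,  a[4] = 5,  a[5] = 19.
Since a[5] = a[0] = 19, the sequence is periodic with period 5.
(31 - 0) mod 5 = 1, so a[31] = a[1] = 13.

13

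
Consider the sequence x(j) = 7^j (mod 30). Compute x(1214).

We have x(0) = 1, x(1) = 7, x(2) = 19, x(3) = 13, x(4) = 1.
Since x(4) = x(0) = 1, the sequence is periodic with period 4.
So x(1214) = x(0 + ((1214-0) mod 4)) = x(2) = 19.

19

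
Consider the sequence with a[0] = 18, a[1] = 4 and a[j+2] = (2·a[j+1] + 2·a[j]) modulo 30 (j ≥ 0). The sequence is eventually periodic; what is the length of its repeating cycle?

24

Computing terms: a[0] = 18, a[1] = 4, a[2] = 14, a[3] = 6, a[4] = 10, a[5] = 2, a[6] = 24, a[7] = 22, a[8] = 2, a[9] = 18, a[10] = 10, a[11] = 26, a[12] = 12, a[13] = 16, a[14] = 26, a[15] = 24, a[16] = 10, a[17] = 8, a[18] = 6, a[19] = 28, a[20] = 8, a[21] = 12, a[22] = 10, a[23] = 14, a[24] = 18, a[25] = 4.
The sequence repeats with period 24.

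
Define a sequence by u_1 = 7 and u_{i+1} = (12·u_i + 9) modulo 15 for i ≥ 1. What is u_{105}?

12

We have u_1 = 7; u_2 = 3; u_3 = 0; u_4 = 9; u_5 = 12; u_6 = 3.
Since u_6 = u_2 = 3, the sequence is eventually periodic: after a pre-period of length 1 it cycles with period 4.
For i ≥ 2, u_i depends only on (i - 2) mod 4. (105 - 2) mod 4 = 3, so u_{105} = u_5 = 12.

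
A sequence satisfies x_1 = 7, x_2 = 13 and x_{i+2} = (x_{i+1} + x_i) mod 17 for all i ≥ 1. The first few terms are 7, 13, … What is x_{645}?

13

x_1 = 7, x_2 = 13, x_3 = 3, x_4 = 16, x_5 = 2, x_6 = 1, x_7 = 3, x_8 = 4, x_9 = 7, x_{10} = 11, x_{11} = 1, x_{12} = 12, x_{13} = 13, x_{14} = 8, x_{15} = 4, x_{16} = 12, x_{17} = 16, x_{18} = 11, x_{19} = 10, x_{20} = 4, x_{21} = 14, x_{22} = 1, x_{23} = 15, x_{24} = 16, x_{25} = 14, x_{26} = 13, x_{27} = 10, x_{28} = 6, x_{29} = 16, x_{30} = 5, x_{31} = 4, x_{32} = 9, x_{33} = 13, x_{34} = 5, x_{35} = 1, x_{36} = 6, x_{37} = 7, x_{38} = 13.
Since (x_{37}, x_{38}) = (x_1, x_2) = (7, 13) (two consecutive terms determine the rest), the sequence is periodic with period 36.
(645 - 1) mod 36 = 32, so x_{645} = x_{33} = 13.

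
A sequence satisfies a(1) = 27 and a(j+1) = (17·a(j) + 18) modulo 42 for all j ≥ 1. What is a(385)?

Listing terms: a(1) = 27,  a(2) = 15,  a(3) = 21,  a(4) = 39,  a(5) = 9,  a(6) = 3,  a(7) = 27.
The sequence repeats with period 6.
(385 - 1) mod 6 = 0, so a(385) = a(1) = 27.

27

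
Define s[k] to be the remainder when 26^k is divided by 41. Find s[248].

Listing terms: s[0] = 1, s[1] = 26, s[2] = 20, s[3] = 28, s[4] = 31, s[5] = 27, s[6] = 5, s[7] = 7, s[8] = 18, s[9] = 17, s[10] = 32, s[11] = 12, s[12] = 25, s[13] = 35, s[14] = 8, s[15] = 3, s[16] = 37, s[17] = 19, s[18] = 2, s[19] = 11, s[20] = 40, s[21] = 15, s[22] = 21, s[23] = 13, s[24] = 10, s[25] = 14, s[26] = 36, s[27] = 34, s[28] = 23, s[29] = 24, s[30] = 9, s[31] = 29, s[32] = 16, s[33] = 6, s[34] = 33, s[35] = 38, s[36] = 4, s[37] = 22, s[38] = 39, s[39] = 30, s[40] = 1.
The sequence repeats with period 40.
(248 - 0) mod 40 = 8, so s[248] = s[8] = 18.

18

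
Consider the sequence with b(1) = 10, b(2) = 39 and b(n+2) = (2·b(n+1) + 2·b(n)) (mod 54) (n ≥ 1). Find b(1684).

We have b(1) = 10,  b(2) = 39,  b(3) = 44,  b(4) = 4,  b(5) = 42,  b(6) = 38,  b(7) = 52,  b(8) = 18,  b(9) = 32,  b(10) = 46,  b(11) = 48,  b(12) = 26,  b(13) = 40,  b(14) = 24,  b(15) = 20,  b(16) = 34,  b(17) = 0,  b(18) = 14,  b(19) = 28,  b(20) = 30,  b(21) = 8,  b(22) = 22,  b(23) = 6,  b(24) = 2,  b(25) = 16,  b(26) = 36,  b(27) = 50,  b(28) = 10,  b(29) = 12,  b(30) = 44,  b(31) = 4.
Since (b(30), b(31)) = (b(3), b(4)) = (44, 4) (two consecutive terms determine the rest), the sequence is eventually periodic: after a pre-period of length 2 it cycles with period 27.
For n ≥ 3, b(n) depends only on (n - 3) mod 27. (1684 - 3) mod 27 = 7, so b(1684) = b(10) = 46.

46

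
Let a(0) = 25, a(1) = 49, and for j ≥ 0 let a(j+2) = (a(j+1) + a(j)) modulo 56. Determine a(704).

a(0) = 25,  a(1) = 49,  a(2) = 18,  a(3) = 11,  a(4) = 29,  a(5) = 40,  a(6) = 13,  a(7) = 53,  a(8) = 10,  a(9) = 7,  a(10) = 17,  a(11) = 24,  a(12) = 41,  a(13) = 9,  a(14) = 50,  a(15) = 3,  a(16) = 53,  a(17) = 0,  a(18) = 53,  a(19) = 53,  a(20) = 50,  a(21) = 47,  a(22) = 41,  a(23) = 32,  a(24) = 17,  a(25) = 49,  a(26) = 10,  a(27) = 3,  a(28) = 13,  a(29) = 16,  a(30) = 29,  a(31) = 45,  a(32) = 18,  a(33) = 7,  a(34) = 25,  a(35) = 32,  a(36) = 1,  a(37) = 33,  a(38) = 34,  a(39) = 11,  a(40) = 45,  a(41) = 0,  a(42) = 45,  a(43) = 45,  a(44) = 34,  a(45) = 23,  a(46) = 1,  a(47) = 24,  a(48) = 25,  a(49) = 49.
The sequence repeats with period 48.
So a(704) = a(0 + ((704-0) mod 48)) = a(32) = 18.

18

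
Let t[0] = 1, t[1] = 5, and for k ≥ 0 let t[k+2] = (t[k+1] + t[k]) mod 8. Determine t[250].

t[0] = 1,  t[1] = 5,  t[2] = 6,  t[3] = 3,  t[4] = 1,  t[5] = 4,  t[6] = 5,  t[7] = 1,  t[8] = 6,  t[9] = 7,  t[10] = 5,  t[11] = 4,  t[12] = 1,  t[13] = 5.
The sequence repeats with period 12.
So t[250] = t[0 + ((250-0) mod 12)] = t[10] = 5.

5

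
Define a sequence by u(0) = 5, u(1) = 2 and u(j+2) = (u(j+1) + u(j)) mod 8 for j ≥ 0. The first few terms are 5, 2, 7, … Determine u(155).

u(0) = 5; u(1) = 2; u(2) = 7; u(3) = 1; u(4) = 0; u(5) = 1; u(6) = 1; u(7) = 2; u(8) = 3; u(9) = 5; u(10) = 0; u(11) = 5; u(12) = 5; u(13) = 2.
The sequence repeats with period 12.
So u(155) = u(0 + ((155-0) mod 12)) = u(11) = 5.

5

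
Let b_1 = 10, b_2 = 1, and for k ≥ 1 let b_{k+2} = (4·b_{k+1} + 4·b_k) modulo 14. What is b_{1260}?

6

Computing terms: b_1 = 10, b_2 = 1, b_3 = 2, b_4 = 12, b_5 = 0, b_6 = 6, b_7 = 10, b_8 = 8, b_9 = 2, b_{10} = 12.
Since (b_9, b_{10}) = (b_3, b_4) = (2, 12) (two consecutive terms determine the rest), the sequence is eventually periodic: after a pre-period of length 2 it cycles with period 6.
For k ≥ 3, b_k depends only on (k - 3) mod 6. (1260 - 3) mod 6 = 3, so b_{1260} = b_6 = 6.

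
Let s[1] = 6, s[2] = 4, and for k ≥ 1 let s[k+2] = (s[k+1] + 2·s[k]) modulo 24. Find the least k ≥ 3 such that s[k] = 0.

4

Computing terms: s[1] = 6,  s[2] = 4,  s[3] = 16,  s[4] = 0,  s[5] = 8,  s[6] = 8,  s[7] = 0,  s[8] = 16,  s[9] = 16,  s[10] = 0.
Since (s[9], s[10]) = (s[3], s[4]) = (16, 0) (two consecutive terms determine the rest), the sequence is eventually periodic: after a pre-period of length 2 it cycles with period 6.
The value 0 first appears (with k ≥ 3) at s[4].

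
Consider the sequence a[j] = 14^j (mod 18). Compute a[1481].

2

Computing terms: a[1] = 14; a[2] = 16; a[3] = 8; a[4] = 4; a[5] = 2; a[6] = 10; a[7] = 14.
Since a[7] = a[1] = 14, the sequence is periodic with period 6.
(1481 - 1) mod 6 = 4, so a[1481] = a[5] = 2.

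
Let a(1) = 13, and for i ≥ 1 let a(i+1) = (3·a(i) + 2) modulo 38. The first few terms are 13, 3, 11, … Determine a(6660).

29

Computing terms: a(1) = 13,  a(2) = 3,  a(3) = 11,  a(4) = 35,  a(5) = 31,  a(6) = 19,  a(7) = 21,  a(8) = 27,  a(9) = 7,  a(10) = 23,  a(11) = 33,  a(12) = 25,  a(13) = 1,  a(14) = 5,  a(15) = 17,  a(16) = 15,  a(17) = 9,  a(18) = 29,  a(19) = 13.
Since a(19) = a(1) = 13, the sequence is periodic with period 18.
(6660 - 1) mod 18 = 17, so a(6660) = a(18) = 29.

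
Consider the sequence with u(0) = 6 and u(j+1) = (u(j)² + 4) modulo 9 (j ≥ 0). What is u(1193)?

u(0) = 6, u(1) = 4, u(2) = 2, u(3) = 8, u(4) = 5, u(5) = 2.
Since u(5) = u(2) = 2, the sequence is eventually periodic: after a pre-period of length 2 it cycles with period 3.
For j ≥ 2, u(j) depends only on (j - 2) mod 3. (1193 - 2) mod 3 = 0, so u(1193) = u(2) = 2.

2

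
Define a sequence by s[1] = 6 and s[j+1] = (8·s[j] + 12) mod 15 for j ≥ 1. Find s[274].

0

We have s[1] = 6, s[2] = 0, s[3] = 12, s[4] = 3, s[5] = 6.
Since s[5] = s[1] = 6, the sequence is periodic with period 4.
(274 - 1) mod 4 = 1, so s[274] = s[2] = 0.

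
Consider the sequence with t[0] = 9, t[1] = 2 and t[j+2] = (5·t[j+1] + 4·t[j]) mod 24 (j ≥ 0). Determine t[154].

t[0] = 9, t[1] = 2, t[2] = 22, t[3] = 22, t[4] = 6, t[5] = 22, t[6] = 14, t[7] = 14, t[8] = 6, t[9] = 14, t[10] = 22, t[11] = 22.
Since (t[10], t[11]) = (t[2], t[3]) = (22, 22) (two consecutive terms determine the rest), the sequence is eventually periodic: after a pre-period of length 2 it cycles with period 8.
For j ≥ 2, t[j] depends only on (j - 2) mod 8. (154 - 2) mod 8 = 0, so t[154] = t[2] = 22.

22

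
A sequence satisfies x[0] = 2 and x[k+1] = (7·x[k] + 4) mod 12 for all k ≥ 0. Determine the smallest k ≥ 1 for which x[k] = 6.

Computing terms: x[0] = 2; x[1] = 6; x[2] = 10; x[3] = 2.
The sequence repeats with period 3.
The value 6 first appears (with k ≥ 1) at x[1].

1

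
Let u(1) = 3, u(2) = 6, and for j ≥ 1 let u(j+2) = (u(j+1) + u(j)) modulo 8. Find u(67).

7

u(1) = 3, u(2) = 6, u(3) = 1, u(4) = 7, u(5) = 0, u(6) = 7, u(7) = 7, u(8) = 6, u(9) = 5, u(10) = 3, u(11) = 0, u(12) = 3, u(13) = 3, u(14) = 6.
The sequence repeats with period 12.
(67 - 1) mod 12 = 6, so u(67) = u(7) = 7.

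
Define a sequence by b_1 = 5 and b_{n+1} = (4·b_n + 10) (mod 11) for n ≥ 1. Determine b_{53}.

9

b_1 = 5,  b_2 = 8,  b_3 = 9,  b_4 = 2,  b_5 = 7,  b_6 = 5.
The sequence repeats with period 5.
So b_{53} = b_{1 + ((53-1) mod 5)} = b_3 = 9.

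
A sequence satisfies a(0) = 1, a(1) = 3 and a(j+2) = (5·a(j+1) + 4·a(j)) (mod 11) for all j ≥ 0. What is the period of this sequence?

40

Computing terms: a(0) = 1; a(1) = 3; a(2) = 8; a(3) = 8; a(4) = 6; a(5) = 7; a(6) = 4; a(7) = 4; a(8) = 3; a(9) = 9; a(10) = 2; a(11) = 2; a(12) = 7; a(13) = 10; a(14) = 1; a(15) = 1; a(16) = 9; a(17) = 5; a(18) = 6; a(19) = 6; a(20) = 10; a(21) = 8; a(22) = 3; a(23) = 3; a(24) = 5; a(25) = 4; a(26) = 7; a(27) = 7; a(28) = 8; a(29) = 2; a(30) = 9; a(31) = 9; a(32) = 4; a(33) = 1; a(34) = 10; a(35) = 10; a(36) = 2; a(37) = 6; a(38) = 5; a(39) = 5; a(40) = 1; a(41) = 3.
Since (a(40), a(41)) = (a(0), a(1)) = (1, 3) (two consecutive terms determine the rest), the sequence is periodic with period 40.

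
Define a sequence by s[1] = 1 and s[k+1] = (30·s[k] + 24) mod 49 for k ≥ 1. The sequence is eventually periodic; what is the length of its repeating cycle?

Listing terms: s[1] = 1, s[2] = 5, s[3] = 27, s[4] = 1.
The sequence repeats with period 3.

3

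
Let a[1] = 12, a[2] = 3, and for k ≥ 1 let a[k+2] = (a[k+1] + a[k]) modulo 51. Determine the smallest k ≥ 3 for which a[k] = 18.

Computing terms: a[1] = 12, a[2] = 3, a[3] = 15, a[4] = 18, a[5] = 33, a[6] = 0, a[7] = 33, a[8] = 33, a[9] = 15, a[10] = 48, a[11] = 12, a[12] = 9, a[13] = 21, a[14] = 30, a[15] = 0, a[16] = 30, a[17] = 30, a[18] = 9, a[19] = 39, a[20] = 48, a[21] = 36, a[22] = 33, a[23] = 18, a[24] = 0, a[25] = 18, a[26] = 18, a[27] = 36, a[28] = 3, a[29] = 39, a[30] = 42, a[31] = 30, a[32] = 21, a[33] = 0, a[34] = 21, a[35] = 21, a[36] = 42, a[37] = 12, a[38] = 3.
The sequence repeats with period 36.
The value 18 first appears (with k ≥ 3) at a[4].

4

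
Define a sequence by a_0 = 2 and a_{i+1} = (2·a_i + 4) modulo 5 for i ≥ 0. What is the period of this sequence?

We have a_0 = 2; a_1 = 3; a_2 = 0; a_3 = 4; a_4 = 2.
Since a_4 = a_0 = 2, the sequence is periodic with period 4.

4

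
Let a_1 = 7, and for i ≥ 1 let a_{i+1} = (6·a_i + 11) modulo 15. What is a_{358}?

a_1 = 7, a_2 = 8, a_3 = 14, a_4 = 5, a_5 = 11, a_6 = 2, a_7 = 8.
Since a_7 = a_2 = 8, the sequence is eventually periodic: after a pre-period of length 1 it cycles with period 5.
For i ≥ 2, a_i depends only on (i - 2) mod 5. (358 - 2) mod 5 = 1, so a_{358} = a_3 = 14.

14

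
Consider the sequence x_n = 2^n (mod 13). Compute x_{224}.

9

Listing terms: x_1 = 2; x_2 = 4; x_3 = 8; x_4 = 3; x_5 = 6; x_6 = 12; x_7 = 11; x_8 = 9; x_9 = 5; x_{10} = 10; x_{11} = 7; x_{12} = 1; x_{13} = 2.
Since x_{13} = x_1 = 2, the sequence is periodic with period 12.
So x_{224} = x_{1 + ((224-1) mod 12)} = x_8 = 9.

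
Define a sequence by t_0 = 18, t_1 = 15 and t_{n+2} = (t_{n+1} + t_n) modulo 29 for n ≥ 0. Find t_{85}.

15

We have t_0 = 18, t_1 = 15, t_2 = 4, t_3 = 19, t_4 = 23, t_5 = 13, t_6 = 7, t_7 = 20, t_8 = 27, t_9 = 18, t_{10} = 16, t_{11} = 5, t_{12} = 21, t_{13} = 26, t_{14} = 18, t_{15} = 15.
Since (t_{14}, t_{15}) = (t_0, t_1) = (18, 15) (two consecutive terms determine the rest), the sequence is periodic with period 14.
(85 - 0) mod 14 = 1, so t_{85} = t_1 = 15.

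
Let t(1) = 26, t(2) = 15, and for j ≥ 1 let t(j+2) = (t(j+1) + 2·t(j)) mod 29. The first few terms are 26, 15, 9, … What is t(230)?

19

Listing terms: t(1) = 26,  t(2) = 15,  t(3) = 9,  t(4) = 10,  t(5) = 28,  t(6) = 19,  t(7) = 17,  t(8) = 26,  t(9) = 2,  t(10) = 25,  t(11) = 0,  t(12) = 21,  t(13) = 21,  t(14) = 5,  t(15) = 18,  t(16) = 28,  t(17) = 6,  t(18) = 4,  t(19) = 16,  t(20) = 24,  t(21) = 27,  t(22) = 17,  t(23) = 13,  t(24) = 18,  t(25) = 15,  t(26) = 22,  t(27) = 23,  t(28) = 9,  t(29) = 26,  t(30) = 15.
Since (t(29), t(30)) = (t(1), t(2)) = (26, 15) (two consecutive terms determine the rest), the sequence is periodic with period 28.
(230 - 1) mod 28 = 5, so t(230) = t(6) = 19.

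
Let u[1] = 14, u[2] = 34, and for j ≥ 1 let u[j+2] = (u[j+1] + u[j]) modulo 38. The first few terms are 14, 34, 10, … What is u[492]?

We have u[1] = 14; u[2] = 34; u[3] = 10; u[4] = 6; u[5] = 16; u[6] = 22; u[7] = 0; u[8] = 22; u[9] = 22; u[10] = 6; u[11] = 28; u[12] = 34; u[13] = 24; u[14] = 20; u[15] = 6; u[16] = 26; u[17] = 32; u[18] = 20; u[19] = 14; u[20] = 34.
Since (u[19], u[20]) = (u[1], u[2]) = (14, 34) (two consecutive terms determine the rest), the sequence is periodic with period 18.
So u[492] = u[1 + ((492-1) mod 18)] = u[6] = 22.

22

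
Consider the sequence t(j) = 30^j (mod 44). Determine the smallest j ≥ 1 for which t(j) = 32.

5

Listing terms: t(0) = 1, t(1) = 30, t(2) = 20, t(3) = 28, t(4) = 4, t(5) = 32, t(6) = 36, t(7) = 24, t(8) = 16, t(9) = 40, t(10) = 12, t(11) = 8, t(12) = 20.
Since t(12) = t(2) = 20, the sequence is eventually periodic: after a pre-period of length 2 it cycles with period 10.
The value 32 first appears (with j ≥ 1) at t(5).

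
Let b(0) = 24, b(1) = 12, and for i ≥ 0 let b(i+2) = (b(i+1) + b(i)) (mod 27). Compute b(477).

Computing terms: b(0) = 24,  b(1) = 12,  b(2) = 9,  b(3) = 21,  b(4) = 3,  b(5) = 24,  b(6) = 0,  b(7) = 24,  b(8) = 24,  b(9) = 21,  b(10) = 18,  b(11) = 12,  b(12) = 3,  b(13) = 15,  b(14) = 18,  b(15) = 6,  b(16) = 24,  b(17) = 3,  b(18) = 0,  b(19) = 3,  b(20) = 3,  b(21) = 6,  b(22) = 9,  b(23) = 15,  b(24) = 24,  b(25) = 12.
The sequence repeats with period 24.
(477 - 0) mod 24 = 21, so b(477) = b(21) = 6.

6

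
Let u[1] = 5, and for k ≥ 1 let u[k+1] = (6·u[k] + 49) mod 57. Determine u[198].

u[1] = 5, u[2] = 22, u[3] = 10, u[4] = 52, u[5] = 19, u[6] = 49, u[7] = 1, u[8] = 55, u[9] = 37, u[10] = 43, u[11] = 22.
Since u[11] = u[2] = 22, the sequence is eventually periodic: after a pre-period of length 1 it cycles with period 9.
For k ≥ 2, u[k] depends only on (k - 2) mod 9. (198 - 2) mod 9 = 7, so u[198] = u[9] = 37.

37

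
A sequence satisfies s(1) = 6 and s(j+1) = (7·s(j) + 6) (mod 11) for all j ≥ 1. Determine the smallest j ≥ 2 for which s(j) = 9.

We have s(1) = 6, s(2) = 4, s(3) = 1, s(4) = 2, s(5) = 9, s(6) = 3, s(7) = 5, s(8) = 8, s(9) = 7, s(10) = 0, s(11) = 6.
The sequence repeats with period 10.
The value 9 first appears (with j ≥ 2) at s(5).

5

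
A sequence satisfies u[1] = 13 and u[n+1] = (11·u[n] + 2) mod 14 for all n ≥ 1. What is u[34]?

u[1] = 13, u[2] = 5, u[3] = 1, u[4] = 13.
Since u[4] = u[1] = 13, the sequence is periodic with period 3.
(34 - 1) mod 3 = 0, so u[34] = u[1] = 13.

13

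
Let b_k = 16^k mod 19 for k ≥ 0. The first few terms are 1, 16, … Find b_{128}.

9

Computing terms: b_0 = 1, b_1 = 16, b_2 = 9, b_3 = 11, b_4 = 5, b_5 = 4, b_6 = 7, b_7 = 17, b_8 = 6, b_9 = 1.
Since b_9 = b_0 = 1, the sequence is periodic with period 9.
So b_{128} = b_{0 + ((128-0) mod 9)} = b_2 = 9.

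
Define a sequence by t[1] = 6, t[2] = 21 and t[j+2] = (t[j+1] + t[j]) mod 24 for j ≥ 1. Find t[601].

We have t[1] = 6; t[2] = 21; t[3] = 3; t[4] = 0; t[5] = 3; t[6] = 3; t[7] = 6; t[8] = 9; t[9] = 15; t[10] = 0; t[11] = 15; t[12] = 15; t[13] = 6; t[14] = 21.
The sequence repeats with period 12.
So t[601] = t[1 + ((601-1) mod 12)] = t[1] = 6.

6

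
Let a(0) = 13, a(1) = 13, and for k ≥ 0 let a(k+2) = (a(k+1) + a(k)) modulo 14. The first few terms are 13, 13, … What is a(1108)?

9

Computing terms: a(0) = 13; a(1) = 13; a(2) = 12; a(3) = 11; a(4) = 9; a(5) = 6; a(6) = 1; a(7) = 7; a(8) = 8; a(9) = 1; a(10) = 9; a(11) = 10; a(12) = 5; a(13) = 1; a(14) = 6; a(15) = 7; a(16) = 13; a(17) = 6; a(18) = 5; a(19) = 11; a(20) = 2; a(21) = 13; a(22) = 1; a(23) = 0; a(24) = 1; a(25) = 1; a(26) = 2; a(27) = 3; a(28) = 5; a(29) = 8; a(30) = 13; a(31) = 7; a(32) = 6; a(33) = 13; a(34) = 5; a(35) = 4; a(36) = 9; a(37) = 13; a(38) = 8; a(39) = 7; a(40) = 1; a(41) = 8; a(42) = 9; a(43) = 3; a(44) = 12; a(45) = 1; a(46) = 13; a(47) = 0; a(48) = 13; a(49) = 13.
Since (a(48), a(49)) = (a(0), a(1)) = (13, 13) (two consecutive terms determine the rest), the sequence is periodic with period 48.
(1108 - 0) mod 48 = 4, so a(1108) = a(4) = 9.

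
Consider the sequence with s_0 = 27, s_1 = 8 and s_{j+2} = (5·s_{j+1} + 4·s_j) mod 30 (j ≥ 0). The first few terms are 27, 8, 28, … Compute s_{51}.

s_0 = 27, s_1 = 8, s_2 = 28, s_3 = 22, s_4 = 12, s_5 = 28, s_6 = 8, s_7 = 2, s_8 = 12, s_9 = 8, s_{10} = 28.
Since (s_9, s_{10}) = (s_1, s_2) = (8, 28) (two consecutive terms determine the rest), the sequence is eventually periodic: after a pre-period of length 1 it cycles with period 8.
For j ≥ 1, s_j depends only on (j - 1) mod 8. (51 - 1) mod 8 = 2, so s_{51} = s_3 = 22.

22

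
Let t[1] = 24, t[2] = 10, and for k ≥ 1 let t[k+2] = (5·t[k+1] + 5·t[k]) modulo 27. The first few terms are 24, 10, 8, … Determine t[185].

22

t[1] = 24,  t[2] = 10,  t[3] = 8,  t[4] = 9,  t[5] = 4,  t[6] = 11,  t[7] = 21,  t[8] = 25,  t[9] = 14,  t[10] = 6,  t[11] = 19,  t[12] = 17,  t[13] = 18,  t[14] = 13,  t[15] = 20,  t[16] = 3,  t[17] = 7,  t[18] = 23,  t[19] = 15,  t[20] = 1,  t[21] = 26,  t[22] = 0,  t[23] = 22,  t[24] = 2,  t[25] = 12,  t[26] = 16,  t[27] = 5,  t[28] = 24,  t[29] = 10.
Since (t[28], t[29]) = (t[1], t[2]) = (24, 10) (two consecutive terms determine the rest), the sequence is periodic with period 27.
So t[185] = t[1 + ((185-1) mod 27)] = t[23] = 22.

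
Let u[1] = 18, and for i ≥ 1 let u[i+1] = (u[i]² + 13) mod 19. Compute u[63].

0

We have u[1] = 18, u[2] = 14, u[3] = 0, u[4] = 13, u[5] = 11, u[6] = 1, u[7] = 14.
Since u[7] = u[2] = 14, the sequence is eventually periodic: after a pre-period of length 1 it cycles with period 5.
For i ≥ 2, u[i] depends only on (i - 2) mod 5. (63 - 2) mod 5 = 1, so u[63] = u[3] = 0.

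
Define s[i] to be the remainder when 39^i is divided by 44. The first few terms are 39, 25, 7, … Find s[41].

39

We have s[1] = 39; s[2] = 25; s[3] = 7; s[4] = 9; s[5] = 43; s[6] = 5; s[7] = 19; s[8] = 37; s[9] = 35; s[10] = 1; s[11] = 39.
Since s[11] = s[1] = 39, the sequence is periodic with period 10.
(41 - 1) mod 10 = 0, so s[41] = s[1] = 39.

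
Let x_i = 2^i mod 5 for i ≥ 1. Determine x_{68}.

1

We have x_1 = 2, x_2 = 4, x_3 = 3, x_4 = 1, x_5 = 2.
The sequence repeats with period 4.
(68 - 1) mod 4 = 3, so x_{68} = x_4 = 1.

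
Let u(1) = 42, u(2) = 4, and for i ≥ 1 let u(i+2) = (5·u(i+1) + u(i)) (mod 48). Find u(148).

We have u(1) = 42; u(2) = 4; u(3) = 14; u(4) = 26; u(5) = 0; u(6) = 26; u(7) = 34; u(8) = 4; u(9) = 6; u(10) = 34; u(11) = 32; u(12) = 2; u(13) = 42; u(14) = 20; u(15) = 46; u(16) = 10; u(17) = 0; u(18) = 10; u(19) = 2; u(20) = 20; u(21) = 6; u(22) = 2; u(23) = 16; u(24) = 34; u(25) = 42; u(26) = 4.
Since (u(25), u(26)) = (u(1), u(2)) = (42, 4) (two consecutive terms determine the rest), the sequence is periodic with period 24.
So u(148) = u(1 + ((148-1) mod 24)) = u(4) = 26.

26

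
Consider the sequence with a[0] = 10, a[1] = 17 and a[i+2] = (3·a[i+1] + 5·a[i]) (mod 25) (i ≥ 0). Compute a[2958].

16

Computing terms: a[0] = 10,  a[1] = 17,  a[2] = 1,  a[3] = 13,  a[4] = 19,  a[5] = 22,  a[6] = 11,  a[7] = 18,  a[8] = 9,  a[9] = 17,  a[10] = 21,  a[11] = 23,  a[12] = 24,  a[13] = 12,  a[14] = 6,  a[15] = 3,  a[16] = 14,  a[17] = 7,  a[18] = 16,  a[19] = 8,  a[20] = 4,  a[21] = 2,  a[22] = 1,  a[23] = 13.
Since (a[22], a[23]) = (a[2], a[3]) = (1, 13) (two consecutive terms determine the rest), the sequence is eventually periodic: after a pre-period of length 2 it cycles with period 20.
For i ≥ 2, a[i] depends only on (i - 2) mod 20. (2958 - 2) mod 20 = 16, so a[2958] = a[18] = 16.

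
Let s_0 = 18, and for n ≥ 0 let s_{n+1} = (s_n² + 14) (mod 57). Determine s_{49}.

53

We have s_0 = 18,  s_1 = 53,  s_2 = 30,  s_3 = 2,  s_4 = 18.
The sequence repeats with period 4.
(49 - 0) mod 4 = 1, so s_{49} = s_1 = 53.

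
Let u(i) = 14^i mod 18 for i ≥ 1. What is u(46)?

We have u(1) = 14; u(2) = 16; u(3) = 8; u(4) = 4; u(5) = 2; u(6) = 10; u(7) = 14.
The sequence repeats with period 6.
So u(46) = u(1 + ((46-1) mod 6)) = u(4) = 4.

4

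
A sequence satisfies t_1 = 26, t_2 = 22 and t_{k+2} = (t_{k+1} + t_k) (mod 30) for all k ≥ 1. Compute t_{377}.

Listing terms: t_1 = 26, t_2 = 22, t_3 = 18, t_4 = 10, t_5 = 28, t_6 = 8, t_7 = 6, t_8 = 14, t_9 = 20, t_{10} = 4, t_{11} = 24, t_{12} = 28, t_{13} = 22, t_{14} = 20, t_{15} = 12, t_{16} = 2, t_{17} = 14, t_{18} = 16, t_{19} = 0, t_{20} = 16, t_{21} = 16, t_{22} = 2, t_{23} = 18, t_{24} = 20, t_{25} = 8, t_{26} = 28, t_{27} = 6, t_{28} = 4, t_{29} = 10, t_{30} = 14, t_{31} = 24, t_{32} = 8, t_{33} = 2, t_{34} = 10, t_{35} = 12, t_{36} = 22, t_{37} = 4, t_{38} = 26, t_{39} = 0, t_{40} = 26, t_{41} = 26, t_{42} = 22.
The sequence repeats with period 40.
(377 - 1) mod 40 = 16, so t_{377} = t_{17} = 14.

14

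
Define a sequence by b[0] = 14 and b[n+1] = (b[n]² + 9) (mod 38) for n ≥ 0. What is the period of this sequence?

Computing terms: b[0] = 14; b[1] = 15; b[2] = 6; b[3] = 7; b[4] = 20; b[5] = 29; b[6] = 14.
Since b[6] = b[0] = 14, the sequence is periodic with period 6.

6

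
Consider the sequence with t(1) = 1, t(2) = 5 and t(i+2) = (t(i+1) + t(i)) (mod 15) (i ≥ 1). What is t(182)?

Computing terms: t(1) = 1; t(2) = 5; t(3) = 6; t(4) = 11; t(5) = 2; t(6) = 13; t(7) = 0; t(8) = 13; t(9) = 13; t(10) = 11; t(11) = 9; t(12) = 5; t(13) = 14; t(14) = 4; t(15) = 3; t(16) = 7; t(17) = 10; t(18) = 2; t(19) = 12; t(20) = 14; t(21) = 11; t(22) = 10; t(23) = 6; t(24) = 1; t(25) = 7; t(26) = 8; t(27) = 0; t(28) = 8; t(29) = 8; t(30) = 1; t(31) = 9; t(32) = 10; t(33) = 4; t(34) = 14; t(35) = 3; t(36) = 2; t(37) = 5; t(38) = 7; t(39) = 12; t(40) = 4; t(41) = 1; t(42) = 5.
The sequence repeats with period 40.
(182 - 1) mod 40 = 21, so t(182) = t(22) = 10.

10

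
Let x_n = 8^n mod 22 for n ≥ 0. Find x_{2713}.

x_0 = 1; x_1 = 8; x_2 = 20; x_3 = 6; x_4 = 4; x_5 = 10; x_6 = 14; x_7 = 2; x_8 = 16; x_9 = 18; x_{10} = 12; x_{11} = 8.
Since x_{11} = x_1 = 8, the sequence is eventually periodic: after a pre-period of length 1 it cycles with period 10.
For n ≥ 1, x_n depends only on (n - 1) mod 10. (2713 - 1) mod 10 = 2, so x_{2713} = x_3 = 6.

6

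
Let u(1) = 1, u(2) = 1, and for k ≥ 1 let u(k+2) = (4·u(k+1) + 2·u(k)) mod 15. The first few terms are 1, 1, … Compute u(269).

Computing terms: u(1) = 1; u(2) = 1; u(3) = 6; u(4) = 11; u(5) = 11; u(6) = 6; u(7) = 1; u(8) = 1.
Since (u(7), u(8)) = (u(1), u(2)) = (1, 1) (two consecutive terms determine the rest), the sequence is periodic with period 6.
(269 - 1) mod 6 = 4, so u(269) = u(5) = 11.

11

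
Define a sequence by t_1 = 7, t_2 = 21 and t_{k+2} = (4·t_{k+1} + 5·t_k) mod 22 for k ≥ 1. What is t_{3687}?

Listing terms: t_1 = 7, t_2 = 21, t_3 = 9, t_4 = 9, t_5 = 15, t_6 = 17, t_7 = 11, t_8 = 19, t_9 = 21, t_{10} = 3, t_{11} = 7, t_{12} = 21.
Since (t_{11}, t_{12}) = (t_1, t_2) = (7, 21) (two consecutive terms determine the rest), the sequence is periodic with period 10.
(3687 - 1) mod 10 = 6, so t_{3687} = t_7 = 11.

11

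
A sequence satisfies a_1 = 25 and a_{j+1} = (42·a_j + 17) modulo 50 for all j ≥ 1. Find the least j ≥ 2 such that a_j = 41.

We have a_1 = 25, a_2 = 17, a_3 = 31, a_4 = 19, a_5 = 15, a_6 = 47, a_7 = 41, a_8 = 39, a_9 = 5, a_{10} = 27, a_{11} = 1, a_{12} = 9, a_{13} = 45, a_{14} = 7, a_{15} = 11, a_{16} = 29, a_{17} = 35, a_{18} = 37, a_{19} = 21, a_{20} = 49, a_{21} = 25.
The sequence repeats with period 20.
The value 41 first appears (with j ≥ 2) at a_7.

7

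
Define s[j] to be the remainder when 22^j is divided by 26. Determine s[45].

14

Listing terms: s[1] = 22; s[2] = 16; s[3] = 14; s[4] = 22.
Since s[4] = s[1] = 22, the sequence is periodic with period 3.
(45 - 1) mod 3 = 2, so s[45] = s[3] = 14.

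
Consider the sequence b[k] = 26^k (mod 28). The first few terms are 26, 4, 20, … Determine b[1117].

Computing terms: b[1] = 26,  b[2] = 4,  b[3] = 20,  b[4] = 16,  b[5] = 24,  b[6] = 8,  b[7] = 12,  b[8] = 4.
Since b[8] = b[2] = 4, the sequence is eventually periodic: after a pre-period of length 1 it cycles with period 6.
For k ≥ 2, b[k] depends only on (k - 2) mod 6. (1117 - 2) mod 6 = 5, so b[1117] = b[7] = 12.

12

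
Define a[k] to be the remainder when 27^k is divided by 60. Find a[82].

a[1] = 27,  a[2] = 9,  a[3] = 3,  a[4] = 21,  a[5] = 27.
Since a[5] = a[1] = 27, the sequence is periodic with period 4.
(82 - 1) mod 4 = 1, so a[82] = a[2] = 9.

9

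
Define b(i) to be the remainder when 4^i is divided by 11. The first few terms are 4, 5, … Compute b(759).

Computing terms: b(1) = 4,  b(2) = 5,  b(3) = 9,  b(4) = 3,  b(5) = 1,  b(6) = 4.
Since b(6) = b(1) = 4, the sequence is periodic with period 5.
So b(759) = b(1 + ((759-1) mod 5)) = b(4) = 3.

3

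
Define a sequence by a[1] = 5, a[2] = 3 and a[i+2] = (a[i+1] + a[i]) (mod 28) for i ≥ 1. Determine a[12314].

We have a[1] = 5; a[2] = 3; a[3] = 8; a[4] = 11; a[5] = 19; a[6] = 2; a[7] = 21; a[8] = 23; a[9] = 16; a[10] = 11; a[11] = 27; a[12] = 10; a[13] = 9; a[14] = 19; a[15] = 0; a[16] = 19; a[17] = 19; a[18] = 10; a[19] = 1; a[20] = 11; a[21] = 12; a[22] = 23; a[23] = 7; a[24] = 2; a[25] = 9; a[26] = 11; a[27] = 20; a[28] = 3; a[29] = 23; a[30] = 26; a[31] = 21; a[32] = 19; a[33] = 12; a[34] = 3; a[35] = 15; a[36] = 18; a[37] = 5; a[38] = 23; a[39] = 0; a[40] = 23; a[41] = 23; a[42] = 18; a[43] = 13; a[44] = 3; a[45] = 16; a[46] = 19; a[47] = 7; a[48] = 26; a[49] = 5; a[50] = 3.
Since (a[49], a[50]) = (a[1], a[2]) = (5, 3) (two consecutive terms determine the rest), the sequence is periodic with period 48.
So a[12314] = a[1 + ((12314-1) mod 48)] = a[26] = 11.

11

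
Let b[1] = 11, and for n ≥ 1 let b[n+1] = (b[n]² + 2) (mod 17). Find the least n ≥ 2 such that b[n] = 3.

4

Computing terms: b[1] = 11, b[2] = 4, b[3] = 1, b[4] = 3, b[5] = 11.
The sequence repeats with period 4.
The value 3 first appears (with n ≥ 2) at b[4].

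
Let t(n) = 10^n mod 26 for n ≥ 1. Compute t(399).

12

Listing terms: t(1) = 10; t(2) = 22; t(3) = 12; t(4) = 16; t(5) = 4; t(6) = 14; t(7) = 10.
Since t(7) = t(1) = 10, the sequence is periodic with period 6.
So t(399) = t(1 + ((399-1) mod 6)) = t(3) = 12.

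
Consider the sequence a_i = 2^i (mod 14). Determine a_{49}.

We have a_1 = 2; a_2 = 4; a_3 = 8; a_4 = 2.
The sequence repeats with period 3.
So a_{49} = a_{1 + ((49-1) mod 3)} = a_1 = 2.

2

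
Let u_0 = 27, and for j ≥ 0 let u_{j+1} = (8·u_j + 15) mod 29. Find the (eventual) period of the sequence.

Listing terms: u_0 = 27; u_1 = 28; u_2 = 7; u_3 = 13; u_4 = 3; u_5 = 10; u_6 = 8; u_7 = 21; u_8 = 9; u_9 = 0; u_{10} = 15; u_{11} = 19; u_{12} = 22; u_{13} = 17; u_{14} = 6; u_{15} = 5; u_{16} = 26; u_{17} = 20; u_{18} = 1; u_{19} = 23; u_{20} = 25; u_{21} = 12; u_{22} = 24; u_{23} = 4; u_{24} = 18; u_{25} = 14; u_{26} = 11; u_{27} = 16; u_{28} = 27.
The sequence repeats with period 28.

28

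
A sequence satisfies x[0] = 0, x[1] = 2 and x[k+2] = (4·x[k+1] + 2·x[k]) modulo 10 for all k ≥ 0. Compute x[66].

8

We have x[0] = 0, x[1] = 2, x[2] = 8, x[3] = 6, x[4] = 0, x[5] = 2.
Since (x[4], x[5]) = (x[0], x[1]) = (0, 2) (two consecutive terms determine the rest), the sequence is periodic with period 4.
(66 - 0) mod 4 = 2, so x[66] = x[2] = 8.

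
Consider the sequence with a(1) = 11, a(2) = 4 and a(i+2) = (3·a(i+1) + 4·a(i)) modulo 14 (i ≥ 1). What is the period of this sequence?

6

Computing terms: a(1) = 11,  a(2) = 4,  a(3) = 0,  a(4) = 2,  a(5) = 6,  a(6) = 12,  a(7) = 4,  a(8) = 4,  a(9) = 0.
Since (a(8), a(9)) = (a(2), a(3)) = (4, 0) (two consecutive terms determine the rest), the sequence is eventually periodic: after a pre-period of length 1 it cycles with period 6.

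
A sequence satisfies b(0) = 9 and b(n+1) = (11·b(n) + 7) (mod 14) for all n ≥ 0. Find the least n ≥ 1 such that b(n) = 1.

Computing terms: b(0) = 9; b(1) = 8; b(2) = 11; b(3) = 2; b(4) = 1; b(5) = 4; b(6) = 9.
Since b(6) = b(0) = 9, the sequence is periodic with period 6.
The value 1 first appears (with n ≥ 1) at b(4).

4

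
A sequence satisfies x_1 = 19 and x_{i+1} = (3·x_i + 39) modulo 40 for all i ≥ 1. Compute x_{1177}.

19

Listing terms: x_1 = 19, x_2 = 16, x_3 = 7, x_4 = 20, x_5 = 19.
The sequence repeats with period 4.
(1177 - 1) mod 4 = 0, so x_{1177} = x_1 = 19.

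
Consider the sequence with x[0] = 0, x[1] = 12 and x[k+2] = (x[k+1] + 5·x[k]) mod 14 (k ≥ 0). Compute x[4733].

We have x[0] = 0, x[1] = 12, x[2] = 12, x[3] = 2, x[4] = 6, x[5] = 2, x[6] = 4, x[7] = 0, x[8] = 6, x[9] = 6, x[10] = 8, x[11] = 10, x[12] = 8, x[13] = 2, x[14] = 0, x[15] = 10, x[16] = 10, x[17] = 4, x[18] = 12, x[19] = 4, x[20] = 8, x[21] = 0, x[22] = 12.
Since (x[21], x[22]) = (x[0], x[1]) = (0, 12) (two consecutive terms determine the rest), the sequence is periodic with period 21.
So x[4733] = x[0 + ((4733-0) mod 21)] = x[8] = 6.

6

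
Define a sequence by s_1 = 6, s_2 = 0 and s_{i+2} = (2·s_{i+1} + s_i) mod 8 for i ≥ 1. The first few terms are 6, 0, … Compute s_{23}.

s_1 = 6, s_2 = 0, s_3 = 6, s_4 = 4, s_5 = 6, s_6 = 0.
Since (s_5, s_6) = (s_1, s_2) = (6, 0) (two consecutive terms determine the rest), the sequence is periodic with period 4.
So s_{23} = s_{1 + ((23-1) mod 4)} = s_3 = 6.

6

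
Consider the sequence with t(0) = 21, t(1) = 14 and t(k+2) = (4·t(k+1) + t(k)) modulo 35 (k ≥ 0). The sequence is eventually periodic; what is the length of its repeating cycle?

20

We have t(0) = 21,  t(1) = 14,  t(2) = 7,  t(3) = 7,  t(4) = 0,  t(5) = 7,  t(6) = 28,  t(7) = 14,  t(8) = 14,  t(9) = 0,  t(10) = 14,  t(11) = 21,  t(12) = 28,  t(13) = 28,  t(14) = 0,  t(15) = 28,  t(16) = 7,  t(17) = 21,  t(18) = 21,  t(19) = 0,  t(20) = 21,  t(21) = 14.
The sequence repeats with period 20.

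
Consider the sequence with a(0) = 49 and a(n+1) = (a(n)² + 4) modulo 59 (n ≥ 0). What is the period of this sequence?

We have a(0) = 49, a(1) = 45, a(2) = 23, a(3) = 2, a(4) = 8, a(5) = 9, a(6) = 26, a(7) = 31, a(8) = 21, a(9) = 32, a(10) = 25, a(11) = 39, a(12) = 50, a(13) = 26.
Since a(13) = a(6) = 26, the sequence is eventually periodic: after a pre-period of length 6 it cycles with period 7.

7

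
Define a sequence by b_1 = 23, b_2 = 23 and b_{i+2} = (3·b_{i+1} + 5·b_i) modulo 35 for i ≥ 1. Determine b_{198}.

We have b_1 = 23, b_2 = 23, b_3 = 9, b_4 = 2, b_5 = 16, b_6 = 23, b_7 = 9.
Since (b_6, b_7) = (b_2, b_3) = (23, 9) (two consecutive terms determine the rest), the sequence is eventually periodic: after a pre-period of length 1 it cycles with period 4.
For i ≥ 2, b_i depends only on (i - 2) mod 4. (198 - 2) mod 4 = 0, so b_{198} = b_2 = 23.

23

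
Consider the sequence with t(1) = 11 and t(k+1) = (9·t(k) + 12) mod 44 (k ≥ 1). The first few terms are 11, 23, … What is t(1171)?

Listing terms: t(1) = 11, t(2) = 23, t(3) = 43, t(4) = 3, t(5) = 39, t(6) = 11.
The sequence repeats with period 5.
(1171 - 1) mod 5 = 0, so t(1171) = t(1) = 11.

11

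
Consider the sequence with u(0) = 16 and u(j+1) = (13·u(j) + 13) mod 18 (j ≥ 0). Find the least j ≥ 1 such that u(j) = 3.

17

Listing terms: u(0) = 16, u(1) = 5, u(2) = 6, u(3) = 1, u(4) = 8, u(5) = 9, u(6) = 4, u(7) = 11, u(8) = 12, u(9) = 7, u(10) = 14, u(11) = 15, u(12) = 10, u(13) = 17, u(14) = 0, u(15) = 13, u(16) = 2, u(17) = 3, u(18) = 16.
Since u(18) = u(0) = 16, the sequence is periodic with period 18.
The value 3 first appears (with j ≥ 1) at u(17).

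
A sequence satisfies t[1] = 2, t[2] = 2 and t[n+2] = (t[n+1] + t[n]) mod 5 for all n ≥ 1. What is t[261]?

2

t[1] = 2, t[2] = 2, t[3] = 4, t[4] = 1, t[5] = 0, t[6] = 1, t[7] = 1, t[8] = 2, t[9] = 3, t[10] = 0, t[11] = 3, t[12] = 3, t[13] = 1, t[14] = 4, t[15] = 0, t[16] = 4, t[17] = 4, t[18] = 3, t[19] = 2, t[20] = 0, t[21] = 2, t[22] = 2.
The sequence repeats with period 20.
(261 - 1) mod 20 = 0, so t[261] = t[1] = 2.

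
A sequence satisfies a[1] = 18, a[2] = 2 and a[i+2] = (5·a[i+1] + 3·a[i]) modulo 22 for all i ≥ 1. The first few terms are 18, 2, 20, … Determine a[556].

We have a[1] = 18; a[2] = 2; a[3] = 20; a[4] = 18; a[5] = 18; a[6] = 12; a[7] = 4; a[8] = 12; a[9] = 6; a[10] = 0; a[11] = 18; a[12] = 2.
The sequence repeats with period 10.
(556 - 1) mod 10 = 5, so a[556] = a[6] = 12.

12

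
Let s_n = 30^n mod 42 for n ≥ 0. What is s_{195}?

Listing terms: s_0 = 1,  s_1 = 30,  s_2 = 18,  s_3 = 36,  s_4 = 30.
Since s_4 = s_1 = 30, the sequence is eventually periodic: after a pre-period of length 1 it cycles with period 3.
For n ≥ 1, s_n depends only on (n - 1) mod 3. (195 - 1) mod 3 = 2, so s_{195} = s_3 = 36.

36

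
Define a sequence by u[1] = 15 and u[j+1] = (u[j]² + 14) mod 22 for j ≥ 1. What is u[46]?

u[1] = 15; u[2] = 19; u[3] = 1; u[4] = 15.
The sequence repeats with period 3.
So u[46] = u[1 + ((46-1) mod 3)] = u[1] = 15.

15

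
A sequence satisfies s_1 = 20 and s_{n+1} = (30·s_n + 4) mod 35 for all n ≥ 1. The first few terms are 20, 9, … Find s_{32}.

9

s_1 = 20, s_2 = 9, s_3 = 29, s_4 = 34, s_5 = 9.
Since s_5 = s_2 = 9, the sequence is eventually periodic: after a pre-period of length 1 it cycles with period 3.
For n ≥ 2, s_n depends only on (n - 2) mod 3. (32 - 2) mod 3 = 0, so s_{32} = s_2 = 9.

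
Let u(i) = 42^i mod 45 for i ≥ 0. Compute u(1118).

Listing terms: u(0) = 1; u(1) = 42; u(2) = 9; u(3) = 18; u(4) = 36; u(5) = 27; u(6) = 9.
Since u(6) = u(2) = 9, the sequence is eventually periodic: after a pre-period of length 2 it cycles with period 4.
For i ≥ 2, u(i) depends only on (i - 2) mod 4. (1118 - 2) mod 4 = 0, so u(1118) = u(2) = 9.

9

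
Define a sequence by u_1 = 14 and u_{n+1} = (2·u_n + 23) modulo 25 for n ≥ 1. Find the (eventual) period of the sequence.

Computing terms: u_1 = 14, u_2 = 1, u_3 = 0, u_4 = 23, u_5 = 19, u_6 = 11, u_7 = 20, u_8 = 13, u_9 = 24, u_{10} = 21, u_{11} = 15, u_{12} = 3, u_{13} = 4, u_{14} = 6, u_{15} = 10, u_{16} = 18, u_{17} = 9, u_{18} = 16, u_{19} = 5, u_{20} = 8, u_{21} = 14.
Since u_{21} = u_1 = 14, the sequence is periodic with period 20.

20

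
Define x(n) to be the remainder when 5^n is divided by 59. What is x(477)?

28

Listing terms: x(0) = 1,  x(1) = 5,  x(2) = 25,  x(3) = 7,  x(4) = 35,  x(5) = 57,  x(6) = 49,  x(7) = 9,  x(8) = 45,  x(9) = 48,  x(10) = 4,  x(11) = 20,  x(12) = 41,  x(13) = 28,  x(14) = 22,  x(15) = 51,  x(16) = 19,  x(17) = 36,  x(18) = 3,  x(19) = 15,  x(20) = 16,  x(21) = 21,  x(22) = 46,  x(23) = 53,  x(24) = 29,  x(25) = 27,  x(26) = 17,  x(27) = 26,  x(28) = 12,  x(29) = 1.
The sequence repeats with period 29.
So x(477) = x(0 + ((477-0) mod 29)) = x(13) = 28.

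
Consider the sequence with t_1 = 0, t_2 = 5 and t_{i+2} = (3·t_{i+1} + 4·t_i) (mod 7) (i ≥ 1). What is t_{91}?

t_1 = 0; t_2 = 5; t_3 = 1; t_4 = 2; t_5 = 3; t_6 = 3; t_7 = 0; t_8 = 5.
The sequence repeats with period 6.
(91 - 1) mod 6 = 0, so t_{91} = t_1 = 0.

0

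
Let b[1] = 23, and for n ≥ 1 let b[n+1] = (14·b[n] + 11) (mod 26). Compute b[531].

3

Listing terms: b[1] = 23,  b[2] = 21,  b[3] = 19,  b[4] = 17,  b[5] = 15,  b[6] = 13,  b[7] = 11,  b[8] = 9,  b[9] = 7,  b[10] = 5,  b[11] = 3,  b[12] = 1,  b[13] = 25,  b[14] = 23.
The sequence repeats with period 13.
(531 - 1) mod 13 = 10, so b[531] = b[11] = 3.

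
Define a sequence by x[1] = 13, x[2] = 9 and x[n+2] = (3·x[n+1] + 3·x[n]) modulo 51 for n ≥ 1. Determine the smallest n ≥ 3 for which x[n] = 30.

6

Computing terms: x[1] = 13,  x[2] = 9,  x[3] = 15,  x[4] = 21,  x[5] = 6,  x[6] = 30,  x[7] = 6,  x[8] = 6,  x[9] = 36,  x[10] = 24,  x[11] = 27,  x[12] = 0,  x[13] = 30,  x[14] = 39,  x[15] = 3,  x[16] = 24,  x[17] = 30,  x[18] = 9,  x[19] = 15.
Since (x[18], x[19]) = (x[2], x[3]) = (9, 15) (two consecutive terms determine the rest), the sequence is eventually periodic: after a pre-period of length 1 it cycles with period 16.
The value 30 first appears (with n ≥ 3) at x[6].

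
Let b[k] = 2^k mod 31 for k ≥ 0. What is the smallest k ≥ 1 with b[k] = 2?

We have b[0] = 1; b[1] = 2; b[2] = 4; b[3] = 8; b[4] = 16; b[5] = 1.
Since b[5] = b[0] = 1, the sequence is periodic with period 5.
The value 2 first appears (with k ≥ 1) at b[1].

1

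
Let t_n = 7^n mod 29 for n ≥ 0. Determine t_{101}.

24

We have t_0 = 1,  t_1 = 7,  t_2 = 20,  t_3 = 24,  t_4 = 23,  t_5 = 16,  t_6 = 25,  t_7 = 1.
The sequence repeats with period 7.
(101 - 0) mod 7 = 3, so t_{101} = t_3 = 24.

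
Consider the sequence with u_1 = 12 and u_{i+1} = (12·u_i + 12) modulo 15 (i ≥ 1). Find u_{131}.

Listing terms: u_1 = 12,  u_2 = 6,  u_3 = 9,  u_4 = 0,  u_5 = 12.
The sequence repeats with period 4.
So u_{131} = u_{1 + ((131-1) mod 4)} = u_3 = 9.

9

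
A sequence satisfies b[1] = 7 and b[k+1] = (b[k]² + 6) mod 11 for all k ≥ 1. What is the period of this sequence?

5

We have b[1] = 7,  b[2] = 0,  b[3] = 6,  b[4] = 9,  b[5] = 10,  b[6] = 7.
The sequence repeats with period 5.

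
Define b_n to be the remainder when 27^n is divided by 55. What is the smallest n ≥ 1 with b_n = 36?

12

We have b_0 = 1,  b_1 = 27,  b_2 = 14,  b_3 = 48,  b_4 = 31,  b_5 = 12,  b_6 = 49,  b_7 = 3,  b_8 = 26,  b_9 = 42,  b_{10} = 34,  b_{11} = 38,  b_{12} = 36,  b_{13} = 37,  b_{14} = 9,  b_{15} = 23,  b_{16} = 16,  b_{17} = 47,  b_{18} = 4,  b_{19} = 53,  b_{20} = 1.
The sequence repeats with period 20.
The value 36 first appears (with n ≥ 1) at b_{12}.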